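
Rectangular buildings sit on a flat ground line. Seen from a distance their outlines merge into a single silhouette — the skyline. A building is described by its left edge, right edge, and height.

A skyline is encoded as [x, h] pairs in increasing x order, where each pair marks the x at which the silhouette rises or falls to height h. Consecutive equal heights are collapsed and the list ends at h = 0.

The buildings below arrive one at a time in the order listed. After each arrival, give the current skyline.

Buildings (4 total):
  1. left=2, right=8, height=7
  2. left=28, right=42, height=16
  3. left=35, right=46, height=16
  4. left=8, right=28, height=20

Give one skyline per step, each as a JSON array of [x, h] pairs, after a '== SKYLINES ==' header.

== SKYLINES ==
[[2,7],[8,0]]
[[2,7],[8,0],[28,16],[42,0]]
[[2,7],[8,0],[28,16],[46,0]]
[[2,7],[8,20],[28,16],[46,0]]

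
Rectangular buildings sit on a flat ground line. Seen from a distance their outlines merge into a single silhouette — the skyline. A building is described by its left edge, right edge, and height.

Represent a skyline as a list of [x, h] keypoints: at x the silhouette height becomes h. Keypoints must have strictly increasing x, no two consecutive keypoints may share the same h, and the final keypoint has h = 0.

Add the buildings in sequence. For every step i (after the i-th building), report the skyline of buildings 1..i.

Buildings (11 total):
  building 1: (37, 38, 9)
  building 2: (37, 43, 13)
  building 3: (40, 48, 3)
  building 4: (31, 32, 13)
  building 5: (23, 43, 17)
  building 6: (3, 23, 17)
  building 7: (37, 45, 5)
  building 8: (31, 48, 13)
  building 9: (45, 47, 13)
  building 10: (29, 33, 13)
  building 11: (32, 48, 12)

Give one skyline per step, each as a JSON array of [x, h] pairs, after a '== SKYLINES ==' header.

== SKYLINES ==
[[37,9],[38,0]]
[[37,13],[43,0]]
[[37,13],[43,3],[48,0]]
[[31,13],[32,0],[37,13],[43,3],[48,0]]
[[23,17],[43,3],[48,0]]
[[3,17],[43,3],[48,0]]
[[3,17],[43,5],[45,3],[48,0]]
[[3,17],[43,13],[48,0]]
[[3,17],[43,13],[48,0]]
[[3,17],[43,13],[48,0]]
[[3,17],[43,13],[48,0]]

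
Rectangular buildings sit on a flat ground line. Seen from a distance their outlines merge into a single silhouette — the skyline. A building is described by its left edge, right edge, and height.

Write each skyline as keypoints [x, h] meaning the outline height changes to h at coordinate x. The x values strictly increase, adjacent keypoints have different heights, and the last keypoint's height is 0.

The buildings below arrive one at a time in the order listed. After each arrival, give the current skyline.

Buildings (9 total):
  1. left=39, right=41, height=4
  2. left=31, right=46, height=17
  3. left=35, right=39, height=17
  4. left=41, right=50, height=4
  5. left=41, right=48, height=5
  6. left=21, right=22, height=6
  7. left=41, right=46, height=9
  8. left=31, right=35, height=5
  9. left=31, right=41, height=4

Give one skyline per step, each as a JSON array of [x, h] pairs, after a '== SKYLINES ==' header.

== SKYLINES ==
[[39,4],[41,0]]
[[31,17],[46,0]]
[[31,17],[46,0]]
[[31,17],[46,4],[50,0]]
[[31,17],[46,5],[48,4],[50,0]]
[[21,6],[22,0],[31,17],[46,5],[48,4],[50,0]]
[[21,6],[22,0],[31,17],[46,5],[48,4],[50,0]]
[[21,6],[22,0],[31,17],[46,5],[48,4],[50,0]]
[[21,6],[22,0],[31,17],[46,5],[48,4],[50,0]]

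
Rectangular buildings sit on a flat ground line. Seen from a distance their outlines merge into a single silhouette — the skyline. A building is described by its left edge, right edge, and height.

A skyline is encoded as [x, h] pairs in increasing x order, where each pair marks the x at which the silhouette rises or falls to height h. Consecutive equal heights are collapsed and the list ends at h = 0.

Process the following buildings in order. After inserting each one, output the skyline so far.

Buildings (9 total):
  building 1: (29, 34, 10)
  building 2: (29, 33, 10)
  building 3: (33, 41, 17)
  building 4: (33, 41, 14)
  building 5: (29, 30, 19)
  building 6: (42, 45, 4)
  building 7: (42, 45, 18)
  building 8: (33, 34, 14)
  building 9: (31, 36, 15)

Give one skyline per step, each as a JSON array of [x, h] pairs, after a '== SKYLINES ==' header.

== SKYLINES ==
[[29,10],[34,0]]
[[29,10],[34,0]]
[[29,10],[33,17],[41,0]]
[[29,10],[33,17],[41,0]]
[[29,19],[30,10],[33,17],[41,0]]
[[29,19],[30,10],[33,17],[41,0],[42,4],[45,0]]
[[29,19],[30,10],[33,17],[41,0],[42,18],[45,0]]
[[29,19],[30,10],[33,17],[41,0],[42,18],[45,0]]
[[29,19],[30,10],[31,15],[33,17],[41,0],[42,18],[45,0]]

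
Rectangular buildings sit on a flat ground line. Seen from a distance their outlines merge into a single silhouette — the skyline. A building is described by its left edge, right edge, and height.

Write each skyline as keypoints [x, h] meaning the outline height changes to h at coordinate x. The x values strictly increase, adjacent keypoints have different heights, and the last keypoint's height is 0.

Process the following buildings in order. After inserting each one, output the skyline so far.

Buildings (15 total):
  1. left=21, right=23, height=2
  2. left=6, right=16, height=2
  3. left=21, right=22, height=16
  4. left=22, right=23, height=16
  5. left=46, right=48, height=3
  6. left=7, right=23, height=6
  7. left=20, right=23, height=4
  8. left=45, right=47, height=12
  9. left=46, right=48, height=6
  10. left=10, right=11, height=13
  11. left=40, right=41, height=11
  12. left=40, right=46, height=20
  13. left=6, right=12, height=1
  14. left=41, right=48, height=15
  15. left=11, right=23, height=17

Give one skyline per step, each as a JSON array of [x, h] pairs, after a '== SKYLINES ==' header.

== SKYLINES ==
[[21,2],[23,0]]
[[6,2],[16,0],[21,2],[23,0]]
[[6,2],[16,0],[21,16],[22,2],[23,0]]
[[6,2],[16,0],[21,16],[23,0]]
[[6,2],[16,0],[21,16],[23,0],[46,3],[48,0]]
[[6,2],[7,6],[21,16],[23,0],[46,3],[48,0]]
[[6,2],[7,6],[21,16],[23,0],[46,3],[48,0]]
[[6,2],[7,6],[21,16],[23,0],[45,12],[47,3],[48,0]]
[[6,2],[7,6],[21,16],[23,0],[45,12],[47,6],[48,0]]
[[6,2],[7,6],[10,13],[11,6],[21,16],[23,0],[45,12],[47,6],[48,0]]
[[6,2],[7,6],[10,13],[11,6],[21,16],[23,0],[40,11],[41,0],[45,12],[47,6],[48,0]]
[[6,2],[7,6],[10,13],[11,6],[21,16],[23,0],[40,20],[46,12],[47,6],[48,0]]
[[6,2],[7,6],[10,13],[11,6],[21,16],[23,0],[40,20],[46,12],[47,6],[48,0]]
[[6,2],[7,6],[10,13],[11,6],[21,16],[23,0],[40,20],[46,15],[48,0]]
[[6,2],[7,6],[10,13],[11,17],[23,0],[40,20],[46,15],[48,0]]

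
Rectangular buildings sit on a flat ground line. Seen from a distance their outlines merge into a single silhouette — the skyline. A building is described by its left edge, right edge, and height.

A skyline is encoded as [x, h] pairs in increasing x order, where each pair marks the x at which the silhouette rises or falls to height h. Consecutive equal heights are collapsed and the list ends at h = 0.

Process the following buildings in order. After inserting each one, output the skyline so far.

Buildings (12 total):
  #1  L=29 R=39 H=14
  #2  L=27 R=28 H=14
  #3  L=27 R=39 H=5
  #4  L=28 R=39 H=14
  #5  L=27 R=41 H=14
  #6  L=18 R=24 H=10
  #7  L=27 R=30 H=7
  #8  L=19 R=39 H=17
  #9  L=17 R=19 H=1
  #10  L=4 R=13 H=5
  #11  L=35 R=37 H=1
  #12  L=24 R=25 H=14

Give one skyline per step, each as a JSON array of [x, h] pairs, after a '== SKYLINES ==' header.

== SKYLINES ==
[[29,14],[39,0]]
[[27,14],[28,0],[29,14],[39,0]]
[[27,14],[28,5],[29,14],[39,0]]
[[27,14],[39,0]]
[[27,14],[41,0]]
[[18,10],[24,0],[27,14],[41,0]]
[[18,10],[24,0],[27,14],[41,0]]
[[18,10],[19,17],[39,14],[41,0]]
[[17,1],[18,10],[19,17],[39,14],[41,0]]
[[4,5],[13,0],[17,1],[18,10],[19,17],[39,14],[41,0]]
[[4,5],[13,0],[17,1],[18,10],[19,17],[39,14],[41,0]]
[[4,5],[13,0],[17,1],[18,10],[19,17],[39,14],[41,0]]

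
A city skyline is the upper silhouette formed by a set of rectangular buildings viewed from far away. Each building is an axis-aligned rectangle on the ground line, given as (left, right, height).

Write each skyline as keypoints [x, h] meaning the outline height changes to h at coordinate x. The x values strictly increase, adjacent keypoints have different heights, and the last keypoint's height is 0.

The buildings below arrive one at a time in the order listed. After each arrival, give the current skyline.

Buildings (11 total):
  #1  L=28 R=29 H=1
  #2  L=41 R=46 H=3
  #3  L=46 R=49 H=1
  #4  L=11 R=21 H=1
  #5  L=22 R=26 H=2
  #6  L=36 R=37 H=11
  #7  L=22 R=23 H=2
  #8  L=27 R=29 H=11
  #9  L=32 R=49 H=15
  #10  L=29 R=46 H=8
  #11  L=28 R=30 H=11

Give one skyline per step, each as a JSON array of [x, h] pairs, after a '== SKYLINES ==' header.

== SKYLINES ==
[[28,1],[29,0]]
[[28,1],[29,0],[41,3],[46,0]]
[[28,1],[29,0],[41,3],[46,1],[49,0]]
[[11,1],[21,0],[28,1],[29,0],[41,3],[46,1],[49,0]]
[[11,1],[21,0],[22,2],[26,0],[28,1],[29,0],[41,3],[46,1],[49,0]]
[[11,1],[21,0],[22,2],[26,0],[28,1],[29,0],[36,11],[37,0],[41,3],[46,1],[49,0]]
[[11,1],[21,0],[22,2],[26,0],[28,1],[29,0],[36,11],[37,0],[41,3],[46,1],[49,0]]
[[11,1],[21,0],[22,2],[26,0],[27,11],[29,0],[36,11],[37,0],[41,3],[46,1],[49,0]]
[[11,1],[21,0],[22,2],[26,0],[27,11],[29,0],[32,15],[49,0]]
[[11,1],[21,0],[22,2],[26,0],[27,11],[29,8],[32,15],[49,0]]
[[11,1],[21,0],[22,2],[26,0],[27,11],[30,8],[32,15],[49,0]]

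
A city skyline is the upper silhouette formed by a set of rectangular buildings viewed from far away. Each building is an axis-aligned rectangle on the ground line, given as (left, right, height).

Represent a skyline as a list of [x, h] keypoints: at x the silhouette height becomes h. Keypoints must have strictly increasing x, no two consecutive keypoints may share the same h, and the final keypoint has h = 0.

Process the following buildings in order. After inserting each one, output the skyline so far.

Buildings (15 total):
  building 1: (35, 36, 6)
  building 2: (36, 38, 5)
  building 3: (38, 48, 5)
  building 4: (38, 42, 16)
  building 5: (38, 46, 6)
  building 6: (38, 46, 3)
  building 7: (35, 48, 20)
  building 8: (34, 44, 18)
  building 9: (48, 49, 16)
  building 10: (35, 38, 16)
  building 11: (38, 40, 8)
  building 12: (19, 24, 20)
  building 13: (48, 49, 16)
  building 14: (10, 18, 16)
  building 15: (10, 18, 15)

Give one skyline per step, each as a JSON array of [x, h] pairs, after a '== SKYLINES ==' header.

== SKYLINES ==
[[35,6],[36,0]]
[[35,6],[36,5],[38,0]]
[[35,6],[36,5],[48,0]]
[[35,6],[36,5],[38,16],[42,5],[48,0]]
[[35,6],[36,5],[38,16],[42,6],[46,5],[48,0]]
[[35,6],[36,5],[38,16],[42,6],[46,5],[48,0]]
[[35,20],[48,0]]
[[34,18],[35,20],[48,0]]
[[34,18],[35,20],[48,16],[49,0]]
[[34,18],[35,20],[48,16],[49,0]]
[[34,18],[35,20],[48,16],[49,0]]
[[19,20],[24,0],[34,18],[35,20],[48,16],[49,0]]
[[19,20],[24,0],[34,18],[35,20],[48,16],[49,0]]
[[10,16],[18,0],[19,20],[24,0],[34,18],[35,20],[48,16],[49,0]]
[[10,16],[18,0],[19,20],[24,0],[34,18],[35,20],[48,16],[49,0]]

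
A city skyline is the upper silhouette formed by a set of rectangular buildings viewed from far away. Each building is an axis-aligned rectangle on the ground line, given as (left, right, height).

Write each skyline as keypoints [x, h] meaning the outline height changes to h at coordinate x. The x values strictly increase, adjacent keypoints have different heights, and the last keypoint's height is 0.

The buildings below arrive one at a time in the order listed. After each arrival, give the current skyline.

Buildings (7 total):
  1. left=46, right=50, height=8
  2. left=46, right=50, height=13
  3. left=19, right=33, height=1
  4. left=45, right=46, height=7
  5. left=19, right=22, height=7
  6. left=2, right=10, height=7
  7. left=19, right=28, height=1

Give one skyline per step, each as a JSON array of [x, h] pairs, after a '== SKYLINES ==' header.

== SKYLINES ==
[[46,8],[50,0]]
[[46,13],[50,0]]
[[19,1],[33,0],[46,13],[50,0]]
[[19,1],[33,0],[45,7],[46,13],[50,0]]
[[19,7],[22,1],[33,0],[45,7],[46,13],[50,0]]
[[2,7],[10,0],[19,7],[22,1],[33,0],[45,7],[46,13],[50,0]]
[[2,7],[10,0],[19,7],[22,1],[33,0],[45,7],[46,13],[50,0]]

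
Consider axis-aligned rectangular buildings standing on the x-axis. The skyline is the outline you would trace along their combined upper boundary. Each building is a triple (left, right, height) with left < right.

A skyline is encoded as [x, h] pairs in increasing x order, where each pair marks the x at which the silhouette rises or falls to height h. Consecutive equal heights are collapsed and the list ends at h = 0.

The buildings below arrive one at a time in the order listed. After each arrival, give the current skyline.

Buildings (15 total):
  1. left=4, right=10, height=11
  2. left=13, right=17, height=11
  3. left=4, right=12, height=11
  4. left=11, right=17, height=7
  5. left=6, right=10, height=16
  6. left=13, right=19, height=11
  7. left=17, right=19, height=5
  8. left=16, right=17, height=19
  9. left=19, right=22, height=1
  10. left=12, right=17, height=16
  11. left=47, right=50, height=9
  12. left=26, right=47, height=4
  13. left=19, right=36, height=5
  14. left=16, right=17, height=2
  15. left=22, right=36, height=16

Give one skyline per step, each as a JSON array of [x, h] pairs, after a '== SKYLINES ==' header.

== SKYLINES ==
[[4,11],[10,0]]
[[4,11],[10,0],[13,11],[17,0]]
[[4,11],[12,0],[13,11],[17,0]]
[[4,11],[12,7],[13,11],[17,0]]
[[4,11],[6,16],[10,11],[12,7],[13,11],[17,0]]
[[4,11],[6,16],[10,11],[12,7],[13,11],[19,0]]
[[4,11],[6,16],[10,11],[12,7],[13,11],[19,0]]
[[4,11],[6,16],[10,11],[12,7],[13,11],[16,19],[17,11],[19,0]]
[[4,11],[6,16],[10,11],[12,7],[13,11],[16,19],[17,11],[19,1],[22,0]]
[[4,11],[6,16],[10,11],[12,16],[16,19],[17,11],[19,1],[22,0]]
[[4,11],[6,16],[10,11],[12,16],[16,19],[17,11],[19,1],[22,0],[47,9],[50,0]]
[[4,11],[6,16],[10,11],[12,16],[16,19],[17,11],[19,1],[22,0],[26,4],[47,9],[50,0]]
[[4,11],[6,16],[10,11],[12,16],[16,19],[17,11],[19,5],[36,4],[47,9],[50,0]]
[[4,11],[6,16],[10,11],[12,16],[16,19],[17,11],[19,5],[36,4],[47,9],[50,0]]
[[4,11],[6,16],[10,11],[12,16],[16,19],[17,11],[19,5],[22,16],[36,4],[47,9],[50,0]]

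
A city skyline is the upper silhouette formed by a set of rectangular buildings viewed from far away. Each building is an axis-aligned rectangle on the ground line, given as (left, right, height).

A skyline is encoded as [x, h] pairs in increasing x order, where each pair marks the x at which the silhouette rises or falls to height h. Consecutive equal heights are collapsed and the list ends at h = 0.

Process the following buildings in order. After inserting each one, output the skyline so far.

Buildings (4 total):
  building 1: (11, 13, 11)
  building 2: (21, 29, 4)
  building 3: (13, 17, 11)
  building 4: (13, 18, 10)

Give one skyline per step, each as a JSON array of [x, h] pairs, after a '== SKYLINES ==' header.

== SKYLINES ==
[[11,11],[13,0]]
[[11,11],[13,0],[21,4],[29,0]]
[[11,11],[17,0],[21,4],[29,0]]
[[11,11],[17,10],[18,0],[21,4],[29,0]]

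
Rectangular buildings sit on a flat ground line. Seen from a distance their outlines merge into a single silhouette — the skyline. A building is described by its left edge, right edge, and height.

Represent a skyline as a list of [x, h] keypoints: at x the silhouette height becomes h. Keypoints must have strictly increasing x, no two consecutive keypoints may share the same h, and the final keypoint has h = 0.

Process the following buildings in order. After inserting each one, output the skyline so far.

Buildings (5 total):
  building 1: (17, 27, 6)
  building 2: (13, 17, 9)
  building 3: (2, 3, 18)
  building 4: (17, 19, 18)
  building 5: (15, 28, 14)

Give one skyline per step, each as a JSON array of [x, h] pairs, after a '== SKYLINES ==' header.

== SKYLINES ==
[[17,6],[27,0]]
[[13,9],[17,6],[27,0]]
[[2,18],[3,0],[13,9],[17,6],[27,0]]
[[2,18],[3,0],[13,9],[17,18],[19,6],[27,0]]
[[2,18],[3,0],[13,9],[15,14],[17,18],[19,14],[28,0]]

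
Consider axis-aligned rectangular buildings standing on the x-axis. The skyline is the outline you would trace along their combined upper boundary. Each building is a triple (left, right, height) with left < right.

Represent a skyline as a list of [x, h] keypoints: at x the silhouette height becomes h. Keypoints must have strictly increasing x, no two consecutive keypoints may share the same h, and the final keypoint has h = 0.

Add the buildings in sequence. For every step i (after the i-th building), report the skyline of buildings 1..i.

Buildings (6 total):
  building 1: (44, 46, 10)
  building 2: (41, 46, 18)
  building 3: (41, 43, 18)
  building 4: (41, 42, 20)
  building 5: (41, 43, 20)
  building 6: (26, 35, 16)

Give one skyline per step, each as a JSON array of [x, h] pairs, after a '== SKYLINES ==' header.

== SKYLINES ==
[[44,10],[46,0]]
[[41,18],[46,0]]
[[41,18],[46,0]]
[[41,20],[42,18],[46,0]]
[[41,20],[43,18],[46,0]]
[[26,16],[35,0],[41,20],[43,18],[46,0]]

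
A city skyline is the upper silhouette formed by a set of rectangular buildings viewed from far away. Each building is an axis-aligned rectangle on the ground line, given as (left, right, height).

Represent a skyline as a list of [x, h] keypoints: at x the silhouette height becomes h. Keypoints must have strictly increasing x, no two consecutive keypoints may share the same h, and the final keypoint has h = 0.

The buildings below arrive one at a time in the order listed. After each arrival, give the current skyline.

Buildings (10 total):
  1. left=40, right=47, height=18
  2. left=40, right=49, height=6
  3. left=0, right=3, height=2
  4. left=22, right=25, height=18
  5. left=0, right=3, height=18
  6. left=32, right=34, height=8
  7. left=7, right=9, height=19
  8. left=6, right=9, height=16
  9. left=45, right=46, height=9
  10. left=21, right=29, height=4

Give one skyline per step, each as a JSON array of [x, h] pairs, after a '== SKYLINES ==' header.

== SKYLINES ==
[[40,18],[47,0]]
[[40,18],[47,6],[49,0]]
[[0,2],[3,0],[40,18],[47,6],[49,0]]
[[0,2],[3,0],[22,18],[25,0],[40,18],[47,6],[49,0]]
[[0,18],[3,0],[22,18],[25,0],[40,18],[47,6],[49,0]]
[[0,18],[3,0],[22,18],[25,0],[32,8],[34,0],[40,18],[47,6],[49,0]]
[[0,18],[3,0],[7,19],[9,0],[22,18],[25,0],[32,8],[34,0],[40,18],[47,6],[49,0]]
[[0,18],[3,0],[6,16],[7,19],[9,0],[22,18],[25,0],[32,8],[34,0],[40,18],[47,6],[49,0]]
[[0,18],[3,0],[6,16],[7,19],[9,0],[22,18],[25,0],[32,8],[34,0],[40,18],[47,6],[49,0]]
[[0,18],[3,0],[6,16],[7,19],[9,0],[21,4],[22,18],[25,4],[29,0],[32,8],[34,0],[40,18],[47,6],[49,0]]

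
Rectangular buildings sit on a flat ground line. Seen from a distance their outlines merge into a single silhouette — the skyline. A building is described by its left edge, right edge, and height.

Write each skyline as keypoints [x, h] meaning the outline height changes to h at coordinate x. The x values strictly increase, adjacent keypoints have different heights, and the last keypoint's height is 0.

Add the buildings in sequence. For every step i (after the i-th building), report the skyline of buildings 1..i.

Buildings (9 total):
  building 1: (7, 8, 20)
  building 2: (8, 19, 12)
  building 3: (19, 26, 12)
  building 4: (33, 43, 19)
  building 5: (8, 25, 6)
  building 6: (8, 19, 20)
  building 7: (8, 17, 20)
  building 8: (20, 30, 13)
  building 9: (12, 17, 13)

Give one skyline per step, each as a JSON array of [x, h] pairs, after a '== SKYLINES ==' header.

== SKYLINES ==
[[7,20],[8,0]]
[[7,20],[8,12],[19,0]]
[[7,20],[8,12],[26,0]]
[[7,20],[8,12],[26,0],[33,19],[43,0]]
[[7,20],[8,12],[26,0],[33,19],[43,0]]
[[7,20],[19,12],[26,0],[33,19],[43,0]]
[[7,20],[19,12],[26,0],[33,19],[43,0]]
[[7,20],[19,12],[20,13],[30,0],[33,19],[43,0]]
[[7,20],[19,12],[20,13],[30,0],[33,19],[43,0]]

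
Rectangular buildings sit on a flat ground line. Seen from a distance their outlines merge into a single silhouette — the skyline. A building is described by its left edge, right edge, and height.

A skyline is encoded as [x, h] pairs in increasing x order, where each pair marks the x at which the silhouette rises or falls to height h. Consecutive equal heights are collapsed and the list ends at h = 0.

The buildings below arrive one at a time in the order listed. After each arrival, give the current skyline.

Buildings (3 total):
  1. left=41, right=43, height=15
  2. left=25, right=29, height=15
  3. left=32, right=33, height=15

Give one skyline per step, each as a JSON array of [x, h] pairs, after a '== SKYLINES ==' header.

== SKYLINES ==
[[41,15],[43,0]]
[[25,15],[29,0],[41,15],[43,0]]
[[25,15],[29,0],[32,15],[33,0],[41,15],[43,0]]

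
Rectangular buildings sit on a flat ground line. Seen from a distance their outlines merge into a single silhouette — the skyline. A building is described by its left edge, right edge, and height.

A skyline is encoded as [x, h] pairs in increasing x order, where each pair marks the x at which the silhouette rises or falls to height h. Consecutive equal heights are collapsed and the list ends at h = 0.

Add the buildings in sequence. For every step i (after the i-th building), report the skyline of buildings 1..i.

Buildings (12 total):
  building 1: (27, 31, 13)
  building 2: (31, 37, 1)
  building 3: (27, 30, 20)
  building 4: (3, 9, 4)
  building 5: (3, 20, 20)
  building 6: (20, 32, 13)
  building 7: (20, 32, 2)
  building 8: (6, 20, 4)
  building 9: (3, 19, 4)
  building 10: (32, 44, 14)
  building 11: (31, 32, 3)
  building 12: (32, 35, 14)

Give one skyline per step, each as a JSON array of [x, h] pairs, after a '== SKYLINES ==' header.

== SKYLINES ==
[[27,13],[31,0]]
[[27,13],[31,1],[37,0]]
[[27,20],[30,13],[31,1],[37,0]]
[[3,4],[9,0],[27,20],[30,13],[31,1],[37,0]]
[[3,20],[20,0],[27,20],[30,13],[31,1],[37,0]]
[[3,20],[20,13],[27,20],[30,13],[32,1],[37,0]]
[[3,20],[20,13],[27,20],[30,13],[32,1],[37,0]]
[[3,20],[20,13],[27,20],[30,13],[32,1],[37,0]]
[[3,20],[20,13],[27,20],[30,13],[32,1],[37,0]]
[[3,20],[20,13],[27,20],[30,13],[32,14],[44,0]]
[[3,20],[20,13],[27,20],[30,13],[32,14],[44,0]]
[[3,20],[20,13],[27,20],[30,13],[32,14],[44,0]]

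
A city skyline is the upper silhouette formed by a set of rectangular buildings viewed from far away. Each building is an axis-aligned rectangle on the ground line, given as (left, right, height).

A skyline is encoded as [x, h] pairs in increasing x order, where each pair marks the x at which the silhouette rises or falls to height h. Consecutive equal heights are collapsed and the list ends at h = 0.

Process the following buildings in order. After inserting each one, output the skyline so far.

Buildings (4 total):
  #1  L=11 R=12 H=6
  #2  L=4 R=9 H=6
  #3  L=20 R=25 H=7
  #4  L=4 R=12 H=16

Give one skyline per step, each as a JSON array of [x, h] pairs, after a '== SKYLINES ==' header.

== SKYLINES ==
[[11,6],[12,0]]
[[4,6],[9,0],[11,6],[12,0]]
[[4,6],[9,0],[11,6],[12,0],[20,7],[25,0]]
[[4,16],[12,0],[20,7],[25,0]]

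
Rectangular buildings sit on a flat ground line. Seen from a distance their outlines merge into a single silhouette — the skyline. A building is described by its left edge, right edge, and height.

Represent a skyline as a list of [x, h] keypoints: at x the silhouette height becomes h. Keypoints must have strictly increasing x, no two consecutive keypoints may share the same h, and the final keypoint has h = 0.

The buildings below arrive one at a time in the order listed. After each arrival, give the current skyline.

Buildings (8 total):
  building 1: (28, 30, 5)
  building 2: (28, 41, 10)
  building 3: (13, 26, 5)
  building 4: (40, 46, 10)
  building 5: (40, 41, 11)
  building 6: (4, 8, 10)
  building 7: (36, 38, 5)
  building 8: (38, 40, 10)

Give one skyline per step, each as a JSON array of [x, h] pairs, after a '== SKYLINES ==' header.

== SKYLINES ==
[[28,5],[30,0]]
[[28,10],[41,0]]
[[13,5],[26,0],[28,10],[41,0]]
[[13,5],[26,0],[28,10],[46,0]]
[[13,5],[26,0],[28,10],[40,11],[41,10],[46,0]]
[[4,10],[8,0],[13,5],[26,0],[28,10],[40,11],[41,10],[46,0]]
[[4,10],[8,0],[13,5],[26,0],[28,10],[40,11],[41,10],[46,0]]
[[4,10],[8,0],[13,5],[26,0],[28,10],[40,11],[41,10],[46,0]]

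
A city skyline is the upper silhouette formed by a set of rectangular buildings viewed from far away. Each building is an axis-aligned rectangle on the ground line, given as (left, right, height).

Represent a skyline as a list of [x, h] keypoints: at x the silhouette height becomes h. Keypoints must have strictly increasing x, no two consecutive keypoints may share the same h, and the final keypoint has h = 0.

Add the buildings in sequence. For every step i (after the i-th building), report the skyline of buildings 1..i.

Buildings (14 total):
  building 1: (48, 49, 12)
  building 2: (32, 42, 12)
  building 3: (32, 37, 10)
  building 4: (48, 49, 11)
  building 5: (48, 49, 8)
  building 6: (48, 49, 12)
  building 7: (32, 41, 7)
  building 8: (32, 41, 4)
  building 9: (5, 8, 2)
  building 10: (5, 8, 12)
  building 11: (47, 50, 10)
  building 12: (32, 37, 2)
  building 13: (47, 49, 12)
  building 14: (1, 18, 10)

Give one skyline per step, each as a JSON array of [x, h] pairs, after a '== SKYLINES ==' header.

== SKYLINES ==
[[48,12],[49,0]]
[[32,12],[42,0],[48,12],[49,0]]
[[32,12],[42,0],[48,12],[49,0]]
[[32,12],[42,0],[48,12],[49,0]]
[[32,12],[42,0],[48,12],[49,0]]
[[32,12],[42,0],[48,12],[49,0]]
[[32,12],[42,0],[48,12],[49,0]]
[[32,12],[42,0],[48,12],[49,0]]
[[5,2],[8,0],[32,12],[42,0],[48,12],[49,0]]
[[5,12],[8,0],[32,12],[42,0],[48,12],[49,0]]
[[5,12],[8,0],[32,12],[42,0],[47,10],[48,12],[49,10],[50,0]]
[[5,12],[8,0],[32,12],[42,0],[47,10],[48,12],[49,10],[50,0]]
[[5,12],[8,0],[32,12],[42,0],[47,12],[49,10],[50,0]]
[[1,10],[5,12],[8,10],[18,0],[32,12],[42,0],[47,12],[49,10],[50,0]]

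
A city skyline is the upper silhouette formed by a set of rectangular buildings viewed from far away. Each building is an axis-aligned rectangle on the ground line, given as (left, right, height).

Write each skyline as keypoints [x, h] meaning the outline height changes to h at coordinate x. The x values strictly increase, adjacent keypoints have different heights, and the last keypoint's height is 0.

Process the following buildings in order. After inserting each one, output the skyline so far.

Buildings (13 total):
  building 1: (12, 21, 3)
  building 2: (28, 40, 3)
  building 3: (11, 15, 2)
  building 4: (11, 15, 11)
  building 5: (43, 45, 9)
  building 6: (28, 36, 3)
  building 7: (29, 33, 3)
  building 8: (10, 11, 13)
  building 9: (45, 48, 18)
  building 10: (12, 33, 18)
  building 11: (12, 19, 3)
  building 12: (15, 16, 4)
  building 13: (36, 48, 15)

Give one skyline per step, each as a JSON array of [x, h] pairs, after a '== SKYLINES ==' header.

== SKYLINES ==
[[12,3],[21,0]]
[[12,3],[21,0],[28,3],[40,0]]
[[11,2],[12,3],[21,0],[28,3],[40,0]]
[[11,11],[15,3],[21,0],[28,3],[40,0]]
[[11,11],[15,3],[21,0],[28,3],[40,0],[43,9],[45,0]]
[[11,11],[15,3],[21,0],[28,3],[40,0],[43,9],[45,0]]
[[11,11],[15,3],[21,0],[28,3],[40,0],[43,9],[45,0]]
[[10,13],[11,11],[15,3],[21,0],[28,3],[40,0],[43,9],[45,0]]
[[10,13],[11,11],[15,3],[21,0],[28,3],[40,0],[43,9],[45,18],[48,0]]
[[10,13],[11,11],[12,18],[33,3],[40,0],[43,9],[45,18],[48,0]]
[[10,13],[11,11],[12,18],[33,3],[40,0],[43,9],[45,18],[48,0]]
[[10,13],[11,11],[12,18],[33,3],[40,0],[43,9],[45,18],[48,0]]
[[10,13],[11,11],[12,18],[33,3],[36,15],[45,18],[48,0]]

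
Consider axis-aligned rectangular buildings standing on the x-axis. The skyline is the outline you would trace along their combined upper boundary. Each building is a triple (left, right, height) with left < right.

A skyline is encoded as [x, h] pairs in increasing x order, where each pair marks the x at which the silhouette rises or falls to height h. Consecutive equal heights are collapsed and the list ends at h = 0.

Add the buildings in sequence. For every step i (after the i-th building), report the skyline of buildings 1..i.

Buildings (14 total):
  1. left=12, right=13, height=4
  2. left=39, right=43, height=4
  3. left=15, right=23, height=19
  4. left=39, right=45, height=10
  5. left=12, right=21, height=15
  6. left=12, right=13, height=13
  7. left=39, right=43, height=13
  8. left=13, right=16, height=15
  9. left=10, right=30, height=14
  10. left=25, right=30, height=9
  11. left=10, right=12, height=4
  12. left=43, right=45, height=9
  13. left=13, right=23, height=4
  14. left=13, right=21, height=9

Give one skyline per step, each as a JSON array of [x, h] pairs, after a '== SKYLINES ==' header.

== SKYLINES ==
[[12,4],[13,0]]
[[12,4],[13,0],[39,4],[43,0]]
[[12,4],[13,0],[15,19],[23,0],[39,4],[43,0]]
[[12,4],[13,0],[15,19],[23,0],[39,10],[45,0]]
[[12,15],[15,19],[23,0],[39,10],[45,0]]
[[12,15],[15,19],[23,0],[39,10],[45,0]]
[[12,15],[15,19],[23,0],[39,13],[43,10],[45,0]]
[[12,15],[15,19],[23,0],[39,13],[43,10],[45,0]]
[[10,14],[12,15],[15,19],[23,14],[30,0],[39,13],[43,10],[45,0]]
[[10,14],[12,15],[15,19],[23,14],[30,0],[39,13],[43,10],[45,0]]
[[10,14],[12,15],[15,19],[23,14],[30,0],[39,13],[43,10],[45,0]]
[[10,14],[12,15],[15,19],[23,14],[30,0],[39,13],[43,10],[45,0]]
[[10,14],[12,15],[15,19],[23,14],[30,0],[39,13],[43,10],[45,0]]
[[10,14],[12,15],[15,19],[23,14],[30,0],[39,13],[43,10],[45,0]]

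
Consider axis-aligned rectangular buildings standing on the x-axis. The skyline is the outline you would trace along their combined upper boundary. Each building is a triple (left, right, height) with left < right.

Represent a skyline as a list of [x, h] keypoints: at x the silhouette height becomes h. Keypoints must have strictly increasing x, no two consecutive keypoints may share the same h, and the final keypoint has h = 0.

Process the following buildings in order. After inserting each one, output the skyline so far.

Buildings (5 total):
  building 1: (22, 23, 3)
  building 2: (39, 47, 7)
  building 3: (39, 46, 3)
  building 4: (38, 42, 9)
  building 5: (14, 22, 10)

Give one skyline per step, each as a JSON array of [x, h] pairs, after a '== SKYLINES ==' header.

== SKYLINES ==
[[22,3],[23,0]]
[[22,3],[23,0],[39,7],[47,0]]
[[22,3],[23,0],[39,7],[47,0]]
[[22,3],[23,0],[38,9],[42,7],[47,0]]
[[14,10],[22,3],[23,0],[38,9],[42,7],[47,0]]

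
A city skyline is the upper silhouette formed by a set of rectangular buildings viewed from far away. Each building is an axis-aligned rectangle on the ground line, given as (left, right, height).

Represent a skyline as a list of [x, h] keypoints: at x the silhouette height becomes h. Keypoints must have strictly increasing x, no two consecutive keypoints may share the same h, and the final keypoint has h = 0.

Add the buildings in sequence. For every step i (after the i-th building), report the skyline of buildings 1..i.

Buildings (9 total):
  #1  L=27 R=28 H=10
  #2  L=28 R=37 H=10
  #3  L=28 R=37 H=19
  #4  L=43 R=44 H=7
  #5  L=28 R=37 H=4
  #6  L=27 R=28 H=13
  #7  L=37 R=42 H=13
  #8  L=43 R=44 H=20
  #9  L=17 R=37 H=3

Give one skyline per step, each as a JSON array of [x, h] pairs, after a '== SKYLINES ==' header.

== SKYLINES ==
[[27,10],[28,0]]
[[27,10],[37,0]]
[[27,10],[28,19],[37,0]]
[[27,10],[28,19],[37,0],[43,7],[44,0]]
[[27,10],[28,19],[37,0],[43,7],[44,0]]
[[27,13],[28,19],[37,0],[43,7],[44,0]]
[[27,13],[28,19],[37,13],[42,0],[43,7],[44,0]]
[[27,13],[28,19],[37,13],[42,0],[43,20],[44,0]]
[[17,3],[27,13],[28,19],[37,13],[42,0],[43,20],[44,0]]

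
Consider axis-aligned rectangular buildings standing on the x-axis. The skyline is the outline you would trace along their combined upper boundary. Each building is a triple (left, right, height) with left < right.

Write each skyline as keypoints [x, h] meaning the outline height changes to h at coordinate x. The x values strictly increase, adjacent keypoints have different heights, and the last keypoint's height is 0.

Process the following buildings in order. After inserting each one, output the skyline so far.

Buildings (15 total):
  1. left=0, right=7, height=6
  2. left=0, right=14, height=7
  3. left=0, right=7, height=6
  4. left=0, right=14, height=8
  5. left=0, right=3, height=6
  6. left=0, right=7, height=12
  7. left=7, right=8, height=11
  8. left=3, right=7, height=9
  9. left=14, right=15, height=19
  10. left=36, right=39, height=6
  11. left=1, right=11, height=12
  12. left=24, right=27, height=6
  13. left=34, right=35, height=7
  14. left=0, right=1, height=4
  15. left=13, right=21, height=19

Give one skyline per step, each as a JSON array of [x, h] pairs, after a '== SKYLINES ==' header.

== SKYLINES ==
[[0,6],[7,0]]
[[0,7],[14,0]]
[[0,7],[14,0]]
[[0,8],[14,0]]
[[0,8],[14,0]]
[[0,12],[7,8],[14,0]]
[[0,12],[7,11],[8,8],[14,0]]
[[0,12],[7,11],[8,8],[14,0]]
[[0,12],[7,11],[8,8],[14,19],[15,0]]
[[0,12],[7,11],[8,8],[14,19],[15,0],[36,6],[39,0]]
[[0,12],[11,8],[14,19],[15,0],[36,6],[39,0]]
[[0,12],[11,8],[14,19],[15,0],[24,6],[27,0],[36,6],[39,0]]
[[0,12],[11,8],[14,19],[15,0],[24,6],[27,0],[34,7],[35,0],[36,6],[39,0]]
[[0,12],[11,8],[14,19],[15,0],[24,6],[27,0],[34,7],[35,0],[36,6],[39,0]]
[[0,12],[11,8],[13,19],[21,0],[24,6],[27,0],[34,7],[35,0],[36,6],[39,0]]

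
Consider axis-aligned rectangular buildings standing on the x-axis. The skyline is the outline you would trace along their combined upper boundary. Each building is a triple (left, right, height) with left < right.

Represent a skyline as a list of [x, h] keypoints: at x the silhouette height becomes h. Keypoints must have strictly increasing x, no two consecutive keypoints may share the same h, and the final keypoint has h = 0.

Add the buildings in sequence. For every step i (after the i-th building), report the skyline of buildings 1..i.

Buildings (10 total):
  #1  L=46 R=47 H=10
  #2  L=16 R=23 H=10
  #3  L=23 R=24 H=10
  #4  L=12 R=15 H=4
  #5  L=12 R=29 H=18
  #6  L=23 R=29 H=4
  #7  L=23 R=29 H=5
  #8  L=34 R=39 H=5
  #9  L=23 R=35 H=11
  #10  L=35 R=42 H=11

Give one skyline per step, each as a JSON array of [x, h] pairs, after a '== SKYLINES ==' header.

== SKYLINES ==
[[46,10],[47,0]]
[[16,10],[23,0],[46,10],[47,0]]
[[16,10],[24,0],[46,10],[47,0]]
[[12,4],[15,0],[16,10],[24,0],[46,10],[47,0]]
[[12,18],[29,0],[46,10],[47,0]]
[[12,18],[29,0],[46,10],[47,0]]
[[12,18],[29,0],[46,10],[47,0]]
[[12,18],[29,0],[34,5],[39,0],[46,10],[47,0]]
[[12,18],[29,11],[35,5],[39,0],[46,10],[47,0]]
[[12,18],[29,11],[42,0],[46,10],[47,0]]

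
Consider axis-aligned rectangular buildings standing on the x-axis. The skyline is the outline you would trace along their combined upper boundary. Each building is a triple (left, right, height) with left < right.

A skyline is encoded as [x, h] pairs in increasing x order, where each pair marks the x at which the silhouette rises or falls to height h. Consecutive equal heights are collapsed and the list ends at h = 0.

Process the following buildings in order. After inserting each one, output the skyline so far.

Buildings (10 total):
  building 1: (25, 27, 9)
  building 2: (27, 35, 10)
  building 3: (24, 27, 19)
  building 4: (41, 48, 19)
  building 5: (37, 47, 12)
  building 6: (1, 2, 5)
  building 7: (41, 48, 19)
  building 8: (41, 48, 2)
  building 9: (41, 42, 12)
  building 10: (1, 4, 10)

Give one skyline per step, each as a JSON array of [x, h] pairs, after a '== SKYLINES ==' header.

== SKYLINES ==
[[25,9],[27,0]]
[[25,9],[27,10],[35,0]]
[[24,19],[27,10],[35,0]]
[[24,19],[27,10],[35,0],[41,19],[48,0]]
[[24,19],[27,10],[35,0],[37,12],[41,19],[48,0]]
[[1,5],[2,0],[24,19],[27,10],[35,0],[37,12],[41,19],[48,0]]
[[1,5],[2,0],[24,19],[27,10],[35,0],[37,12],[41,19],[48,0]]
[[1,5],[2,0],[24,19],[27,10],[35,0],[37,12],[41,19],[48,0]]
[[1,5],[2,0],[24,19],[27,10],[35,0],[37,12],[41,19],[48,0]]
[[1,10],[4,0],[24,19],[27,10],[35,0],[37,12],[41,19],[48,0]]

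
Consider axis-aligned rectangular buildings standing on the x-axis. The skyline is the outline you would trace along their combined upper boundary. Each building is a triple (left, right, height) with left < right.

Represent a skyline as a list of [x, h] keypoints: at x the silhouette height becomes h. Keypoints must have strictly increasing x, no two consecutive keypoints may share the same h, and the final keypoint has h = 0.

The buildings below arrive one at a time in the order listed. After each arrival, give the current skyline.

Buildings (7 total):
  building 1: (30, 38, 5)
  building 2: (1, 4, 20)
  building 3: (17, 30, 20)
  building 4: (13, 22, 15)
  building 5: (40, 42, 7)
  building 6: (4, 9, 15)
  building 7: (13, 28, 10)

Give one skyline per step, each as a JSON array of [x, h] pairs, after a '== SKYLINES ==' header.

== SKYLINES ==
[[30,5],[38,0]]
[[1,20],[4,0],[30,5],[38,0]]
[[1,20],[4,0],[17,20],[30,5],[38,0]]
[[1,20],[4,0],[13,15],[17,20],[30,5],[38,0]]
[[1,20],[4,0],[13,15],[17,20],[30,5],[38,0],[40,7],[42,0]]
[[1,20],[4,15],[9,0],[13,15],[17,20],[30,5],[38,0],[40,7],[42,0]]
[[1,20],[4,15],[9,0],[13,15],[17,20],[30,5],[38,0],[40,7],[42,0]]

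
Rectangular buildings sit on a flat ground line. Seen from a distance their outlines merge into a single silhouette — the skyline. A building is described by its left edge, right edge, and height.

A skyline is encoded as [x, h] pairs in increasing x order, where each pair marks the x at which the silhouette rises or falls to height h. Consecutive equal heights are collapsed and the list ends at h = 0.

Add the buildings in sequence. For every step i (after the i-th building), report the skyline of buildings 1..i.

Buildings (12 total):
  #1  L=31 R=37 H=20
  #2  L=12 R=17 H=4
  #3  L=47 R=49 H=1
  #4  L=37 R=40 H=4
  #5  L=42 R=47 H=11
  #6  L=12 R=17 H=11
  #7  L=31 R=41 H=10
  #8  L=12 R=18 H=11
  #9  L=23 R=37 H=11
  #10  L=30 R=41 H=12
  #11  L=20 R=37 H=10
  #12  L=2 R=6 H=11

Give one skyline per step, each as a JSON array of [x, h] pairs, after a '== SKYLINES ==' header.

== SKYLINES ==
[[31,20],[37,0]]
[[12,4],[17,0],[31,20],[37,0]]
[[12,4],[17,0],[31,20],[37,0],[47,1],[49,0]]
[[12,4],[17,0],[31,20],[37,4],[40,0],[47,1],[49,0]]
[[12,4],[17,0],[31,20],[37,4],[40,0],[42,11],[47,1],[49,0]]
[[12,11],[17,0],[31,20],[37,4],[40,0],[42,11],[47,1],[49,0]]
[[12,11],[17,0],[31,20],[37,10],[41,0],[42,11],[47,1],[49,0]]
[[12,11],[18,0],[31,20],[37,10],[41,0],[42,11],[47,1],[49,0]]
[[12,11],[18,0],[23,11],[31,20],[37,10],[41,0],[42,11],[47,1],[49,0]]
[[12,11],[18,0],[23,11],[30,12],[31,20],[37,12],[41,0],[42,11],[47,1],[49,0]]
[[12,11],[18,0],[20,10],[23,11],[30,12],[31,20],[37,12],[41,0],[42,11],[47,1],[49,0]]
[[2,11],[6,0],[12,11],[18,0],[20,10],[23,11],[30,12],[31,20],[37,12],[41,0],[42,11],[47,1],[49,0]]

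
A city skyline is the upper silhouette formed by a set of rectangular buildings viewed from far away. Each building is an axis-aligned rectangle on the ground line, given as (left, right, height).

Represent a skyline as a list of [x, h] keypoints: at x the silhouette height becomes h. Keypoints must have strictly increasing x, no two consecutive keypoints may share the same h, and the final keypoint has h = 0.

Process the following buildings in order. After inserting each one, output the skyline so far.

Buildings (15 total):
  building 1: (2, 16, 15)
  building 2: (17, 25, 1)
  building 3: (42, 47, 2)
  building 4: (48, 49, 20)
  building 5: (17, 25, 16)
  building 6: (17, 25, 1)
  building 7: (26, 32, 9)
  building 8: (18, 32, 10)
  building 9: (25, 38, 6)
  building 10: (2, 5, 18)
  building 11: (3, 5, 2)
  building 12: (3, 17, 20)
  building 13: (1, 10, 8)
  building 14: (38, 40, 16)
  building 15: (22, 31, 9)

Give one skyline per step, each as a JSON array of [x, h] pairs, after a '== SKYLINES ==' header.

== SKYLINES ==
[[2,15],[16,0]]
[[2,15],[16,0],[17,1],[25,0]]
[[2,15],[16,0],[17,1],[25,0],[42,2],[47,0]]
[[2,15],[16,0],[17,1],[25,0],[42,2],[47,0],[48,20],[49,0]]
[[2,15],[16,0],[17,16],[25,0],[42,2],[47,0],[48,20],[49,0]]
[[2,15],[16,0],[17,16],[25,0],[42,2],[47,0],[48,20],[49,0]]
[[2,15],[16,0],[17,16],[25,0],[26,9],[32,0],[42,2],[47,0],[48,20],[49,0]]
[[2,15],[16,0],[17,16],[25,10],[32,0],[42,2],[47,0],[48,20],[49,0]]
[[2,15],[16,0],[17,16],[25,10],[32,6],[38,0],[42,2],[47,0],[48,20],[49,0]]
[[2,18],[5,15],[16,0],[17,16],[25,10],[32,6],[38,0],[42,2],[47,0],[48,20],[49,0]]
[[2,18],[5,15],[16,0],[17,16],[25,10],[32,6],[38,0],[42,2],[47,0],[48,20],[49,0]]
[[2,18],[3,20],[17,16],[25,10],[32,6],[38,0],[42,2],[47,0],[48,20],[49,0]]
[[1,8],[2,18],[3,20],[17,16],[25,10],[32,6],[38,0],[42,2],[47,0],[48,20],[49,0]]
[[1,8],[2,18],[3,20],[17,16],[25,10],[32,6],[38,16],[40,0],[42,2],[47,0],[48,20],[49,0]]
[[1,8],[2,18],[3,20],[17,16],[25,10],[32,6],[38,16],[40,0],[42,2],[47,0],[48,20],[49,0]]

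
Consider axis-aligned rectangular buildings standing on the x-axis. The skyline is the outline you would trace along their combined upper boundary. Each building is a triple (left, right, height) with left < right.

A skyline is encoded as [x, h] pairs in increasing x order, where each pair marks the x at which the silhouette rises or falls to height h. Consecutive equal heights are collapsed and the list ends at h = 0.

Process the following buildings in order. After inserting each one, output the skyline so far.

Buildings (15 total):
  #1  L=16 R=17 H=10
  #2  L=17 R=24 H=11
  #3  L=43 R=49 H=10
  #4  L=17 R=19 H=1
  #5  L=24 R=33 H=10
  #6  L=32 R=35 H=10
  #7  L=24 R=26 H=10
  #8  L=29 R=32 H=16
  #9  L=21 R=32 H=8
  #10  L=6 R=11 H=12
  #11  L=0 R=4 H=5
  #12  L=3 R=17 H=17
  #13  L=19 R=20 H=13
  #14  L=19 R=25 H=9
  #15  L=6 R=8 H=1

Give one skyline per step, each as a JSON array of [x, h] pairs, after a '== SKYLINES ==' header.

== SKYLINES ==
[[16,10],[17,0]]
[[16,10],[17,11],[24,0]]
[[16,10],[17,11],[24,0],[43,10],[49,0]]
[[16,10],[17,11],[24,0],[43,10],[49,0]]
[[16,10],[17,11],[24,10],[33,0],[43,10],[49,0]]
[[16,10],[17,11],[24,10],[35,0],[43,10],[49,0]]
[[16,10],[17,11],[24,10],[35,0],[43,10],[49,0]]
[[16,10],[17,11],[24,10],[29,16],[32,10],[35,0],[43,10],[49,0]]
[[16,10],[17,11],[24,10],[29,16],[32,10],[35,0],[43,10],[49,0]]
[[6,12],[11,0],[16,10],[17,11],[24,10],[29,16],[32,10],[35,0],[43,10],[49,0]]
[[0,5],[4,0],[6,12],[11,0],[16,10],[17,11],[24,10],[29,16],[32,10],[35,0],[43,10],[49,0]]
[[0,5],[3,17],[17,11],[24,10],[29,16],[32,10],[35,0],[43,10],[49,0]]
[[0,5],[3,17],[17,11],[19,13],[20,11],[24,10],[29,16],[32,10],[35,0],[43,10],[49,0]]
[[0,5],[3,17],[17,11],[19,13],[20,11],[24,10],[29,16],[32,10],[35,0],[43,10],[49,0]]
[[0,5],[3,17],[17,11],[19,13],[20,11],[24,10],[29,16],[32,10],[35,0],[43,10],[49,0]]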